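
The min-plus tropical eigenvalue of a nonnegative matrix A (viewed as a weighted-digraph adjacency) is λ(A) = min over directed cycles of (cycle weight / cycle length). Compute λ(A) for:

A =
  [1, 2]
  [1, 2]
λ(A) = 1

Enumerate directed cycles and compute their means (weight / length). Sample:
  cycle 0 → 0: weight = 1, length = 1, mean = 1/1 ≈ 1.000
  cycle 1 → 1: weight = 2, length = 1, mean = 2/1 ≈ 2.000
  cycle 0 → 1 → 0: weight = 3, length = 2, mean = 3/2 ≈ 1.500
  cycle 1 → 0 → 1: weight = 3, length = 2, mean = 3/2 ≈ 1.500
Minimum mean = 1.000, attained e.g. along the cycle 0 → 0 with weight 1 and length 1. So λ(A) = 1/1 = 1.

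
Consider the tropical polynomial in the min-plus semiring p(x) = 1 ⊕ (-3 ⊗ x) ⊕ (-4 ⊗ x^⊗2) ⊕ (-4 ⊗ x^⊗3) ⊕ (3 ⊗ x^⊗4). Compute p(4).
p(4) = 1

A tropical monomial a ⊗ x^⊗i evaluates to a + i · x. Evaluating each term at x = 4:
  Term 0 contributes 1 + 0 · 4 = 1
  Term 1 contributes -3 + 1 · 4 = 1
  Term 2 contributes -4 + 2 · 4 = 4
  Term 3 contributes -4 + 3 · 4 = 8
  Term 4 contributes 3 + 4 · 4 = 19
p(4) = ⊕ of these = min[1, 1, 4, 8, 19] = 1.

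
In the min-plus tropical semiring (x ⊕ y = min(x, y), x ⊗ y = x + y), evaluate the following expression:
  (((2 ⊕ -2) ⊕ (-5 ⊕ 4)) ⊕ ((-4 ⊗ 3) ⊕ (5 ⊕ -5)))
(((2 ⊕ -2) ⊕ (-5 ⊕ 4)) ⊕ ((-4 ⊗ 3) ⊕ (5 ⊕ -5))) = -5

Expand innermost to outermost. Recall ⊕ takes the minimum of its arguments and ⊗ takes their sum. Working out the expression (((2 ⊕ -2) ⊕ (-5 ⊕ 4)) ⊕ ((-4 ⊗ 3) ⊕ (5 ⊕ -5))) gives -5.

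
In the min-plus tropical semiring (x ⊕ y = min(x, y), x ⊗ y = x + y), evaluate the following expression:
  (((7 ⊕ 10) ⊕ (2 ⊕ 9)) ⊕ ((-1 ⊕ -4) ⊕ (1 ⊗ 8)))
(((7 ⊕ 10) ⊕ (2 ⊕ 9)) ⊕ ((-1 ⊕ -4) ⊕ (1 ⊗ 8))) = -4

Expand innermost to outermost. Recall ⊕ takes the minimum of its arguments and ⊗ takes their sum. Working out the expression (((7 ⊕ 10) ⊕ (2 ⊕ 9)) ⊕ ((-1 ⊕ -4) ⊕ (1 ⊗ 8))) gives -4.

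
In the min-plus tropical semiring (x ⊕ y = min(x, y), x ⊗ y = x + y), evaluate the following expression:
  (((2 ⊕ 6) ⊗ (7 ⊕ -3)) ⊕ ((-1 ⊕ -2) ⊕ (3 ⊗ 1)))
(((2 ⊕ 6) ⊗ (7 ⊕ -3)) ⊕ ((-1 ⊕ -2) ⊕ (3 ⊗ 1))) = -2

Expand innermost to outermost. Recall ⊕ takes the minimum of its arguments and ⊗ takes their sum. Working out the expression (((2 ⊕ 6) ⊗ (7 ⊕ -3)) ⊕ ((-1 ⊕ -2) ⊕ (3 ⊗ 1))) gives -2.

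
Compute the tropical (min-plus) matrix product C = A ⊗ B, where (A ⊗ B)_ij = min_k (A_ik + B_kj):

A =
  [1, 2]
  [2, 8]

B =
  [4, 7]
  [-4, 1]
A ⊗ B =
  [-2, 3]
  [4, 9]

Apply the min-plus product entry-by-entry:
  C[0][0] = min over k of (A[0][0] + B[0][0] = 1 + 4 = 5, A[0][1] + B[1][0] = 2 + -4 = -2) = -2 (attained at k = 1)
  C[0][1] = min over k of (A[0][0] + B[0][1] = 1 + 7 = 8, A[0][1] + B[1][1] = 2 + 1 = 3) = 3 (attained at k = 1)
  C[1][0] = min over k of (A[1][0] + B[0][0] = 2 + 4 = 6, A[1][1] + B[1][0] = 8 + -4 = 4) = 4 (attained at k = 1)
  C[1][1] = min over k of (A[1][0] + B[0][1] = 2 + 7 = 9, A[1][1] + B[1][1] = 8 + 1 = 9) = 9 (attained at k = 0)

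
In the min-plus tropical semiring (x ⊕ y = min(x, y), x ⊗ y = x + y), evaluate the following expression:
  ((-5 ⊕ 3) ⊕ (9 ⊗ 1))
((-5 ⊕ 3) ⊕ (9 ⊗ 1)) = -5

Expand innermost to outermost. Recall ⊕ takes the minimum of its arguments and ⊗ takes their sum. Working out the expression ((-5 ⊕ 3) ⊕ (9 ⊗ 1)) gives -5.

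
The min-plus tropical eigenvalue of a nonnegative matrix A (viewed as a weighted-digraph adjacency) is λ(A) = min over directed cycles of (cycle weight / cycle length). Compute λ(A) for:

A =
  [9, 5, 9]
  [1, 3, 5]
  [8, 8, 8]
λ(A) = 3

Enumerate directed cycles and compute their means (weight / length). Sample:
  cycle 0 → 0: weight = 9, length = 1, mean = 9/1 ≈ 9.000
  cycle 1 → 1: weight = 3, length = 1, mean = 3/1 ≈ 3.000
  cycle 2 → 2: weight = 8, length = 1, mean = 8/1 ≈ 8.000
  cycle 0 → 1 → 0: weight = 6, length = 2, mean = 6/2 ≈ 3.000
  cycle 0 → 2 → 0: weight = 17, length = 2, mean = 17/2 ≈ 8.500
  cycle 1 → 0 → 1: weight = 6, length = 2, mean = 6/2 ≈ 3.000
Minimum mean = 3.000, attained e.g. along the cycle 1 → 1 with weight 3 and length 1. So λ(A) = 3/1 = 3.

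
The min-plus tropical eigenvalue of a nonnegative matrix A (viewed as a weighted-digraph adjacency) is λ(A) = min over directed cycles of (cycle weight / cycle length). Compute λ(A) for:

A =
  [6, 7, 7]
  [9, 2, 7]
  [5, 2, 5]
λ(A) = 2

Enumerate directed cycles and compute their means (weight / length). Sample:
  cycle 0 → 0: weight = 6, length = 1, mean = 6/1 ≈ 6.000
  cycle 1 → 1: weight = 2, length = 1, mean = 2/1 ≈ 2.000
  cycle 2 → 2: weight = 5, length = 1, mean = 5/1 ≈ 5.000
  cycle 0 → 1 → 0: weight = 16, length = 2, mean = 16/2 ≈ 8.000
  cycle 0 → 2 → 0: weight = 12, length = 2, mean = 12/2 ≈ 6.000
  cycle 1 → 0 → 1: weight = 16, length = 2, mean = 16/2 ≈ 8.000
Minimum mean = 2.000, attained e.g. along the cycle 1 → 1 with weight 2 and length 1. So λ(A) = 2/1 = 2.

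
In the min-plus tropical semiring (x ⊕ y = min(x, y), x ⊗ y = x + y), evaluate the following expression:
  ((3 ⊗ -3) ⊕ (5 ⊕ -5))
((3 ⊗ -3) ⊕ (5 ⊕ -5)) = -5

Expand innermost to outermost. Recall ⊕ takes the minimum of its arguments and ⊗ takes their sum. Working out the expression ((3 ⊗ -3) ⊕ (5 ⊕ -5)) gives -5.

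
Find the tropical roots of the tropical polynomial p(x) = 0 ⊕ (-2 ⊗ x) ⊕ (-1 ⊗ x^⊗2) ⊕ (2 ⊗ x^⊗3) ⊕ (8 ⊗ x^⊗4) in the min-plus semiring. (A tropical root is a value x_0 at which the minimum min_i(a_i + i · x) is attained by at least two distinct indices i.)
Roots: {-6, -3, -1, 2}

Each tropical root is a break point of the lower envelope of the lines y = a_i + i · x (there are 5 lines, with slopes 0, 1, ..., 4). Only the lines that attain the minimum somewhere contribute to roots; other lines are dominated. Here the surviving (envelope) indices are i = 4, i = 3, i = 2, i = 1, i = 0.
Intersections between consecutive envelope lines give the roots: for adjacent envelope indices i < j the intersection is x = (a_i − a_j) / (j − i). Reading off the sorted break points: {-6, -3, -1, 2}.
Verification: at each break x_0, at least two indices attain the minimum of min_i(a_i + i · x_0).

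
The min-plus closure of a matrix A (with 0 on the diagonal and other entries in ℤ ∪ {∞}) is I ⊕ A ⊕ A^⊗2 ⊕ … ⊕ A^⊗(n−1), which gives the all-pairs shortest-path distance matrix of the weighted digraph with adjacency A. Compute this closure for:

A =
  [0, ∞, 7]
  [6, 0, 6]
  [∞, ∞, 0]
Closure =
  [0, ∞, 7]
  [6, 0, 6]
  [∞, ∞, 0]

This is the Floyd-Warshall all-pairs shortest-path computation. For each intermediate vertex k = 0, 1, …, 2, update dist[i][j] ← min(dist[i][j], dist[i][k] + dist[k][j]). The final matrix gives, for each (i, j), the minimum total weight of any directed path from i to j (possibly empty when i = j).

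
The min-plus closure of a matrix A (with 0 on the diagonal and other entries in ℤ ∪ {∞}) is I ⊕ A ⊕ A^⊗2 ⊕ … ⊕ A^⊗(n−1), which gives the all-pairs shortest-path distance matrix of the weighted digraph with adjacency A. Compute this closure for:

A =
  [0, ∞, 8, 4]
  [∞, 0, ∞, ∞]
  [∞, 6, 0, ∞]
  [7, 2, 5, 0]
Closure =
  [0, 6, 8, 4]
  [∞, 0, ∞, ∞]
  [∞, 6, 0, ∞]
  [7, 2, 5, 0]

This is the Floyd-Warshall all-pairs shortest-path computation. For each intermediate vertex k = 0, 1, …, 3, update dist[i][j] ← min(dist[i][j], dist[i][k] + dist[k][j]). The final matrix gives, for each (i, j), the minimum total weight of any directed path from i to j (possibly empty when i = j).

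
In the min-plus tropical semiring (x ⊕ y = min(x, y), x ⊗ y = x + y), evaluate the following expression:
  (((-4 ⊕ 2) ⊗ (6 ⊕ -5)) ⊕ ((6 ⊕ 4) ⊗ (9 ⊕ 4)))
(((-4 ⊕ 2) ⊗ (6 ⊕ -5)) ⊕ ((6 ⊕ 4) ⊗ (9 ⊕ 4))) = -9

Expand innermost to outermost. Recall ⊕ takes the minimum of its arguments and ⊗ takes their sum. Working out the expression (((-4 ⊕ 2) ⊗ (6 ⊕ -5)) ⊕ ((6 ⊕ 4) ⊗ (9 ⊕ 4))) gives -9.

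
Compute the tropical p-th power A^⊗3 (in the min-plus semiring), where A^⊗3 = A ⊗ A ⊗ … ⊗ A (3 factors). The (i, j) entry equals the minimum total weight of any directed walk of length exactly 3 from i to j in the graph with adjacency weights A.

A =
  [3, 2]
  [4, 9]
A^⊗3 =
  [9, 8]
  [10, 9]

Each entry (A^⊗3)_ij equals the minimum over all length-3 walks i = v_0 → v_1 → … → v_3 = j of Σ_t A[v_t][v_{t+1}]. For example, for (i, j) = (0, 1) we minimise over 4 possible intermediate vertex sequences; the minimum is 8, attained along the walk 0 → 0 → 0 → 1.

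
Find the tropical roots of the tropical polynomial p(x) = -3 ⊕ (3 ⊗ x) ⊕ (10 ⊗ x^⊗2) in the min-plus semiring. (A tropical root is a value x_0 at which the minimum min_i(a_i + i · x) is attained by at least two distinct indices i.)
Roots: {-7, -6}

Each tropical root is a break point of the lower envelope of the lines y = a_i + i · x (there are 3 lines, with slopes 0, 1, ..., 2). Only the lines that attain the minimum somewhere contribute to roots; other lines are dominated. Here the surviving (envelope) indices are i = 2, i = 1, i = 0.
Intersections between consecutive envelope lines give the roots: for adjacent envelope indices i < j the intersection is x = (a_i − a_j) / (j − i). Reading off the sorted break points: {-7, -6}.
Verification: at each break x_0, at least two indices attain the minimum of min_i(a_i + i · x_0).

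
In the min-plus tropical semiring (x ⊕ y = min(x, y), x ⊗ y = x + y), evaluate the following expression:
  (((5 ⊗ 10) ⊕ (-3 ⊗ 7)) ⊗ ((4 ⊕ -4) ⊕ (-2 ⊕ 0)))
(((5 ⊗ 10) ⊕ (-3 ⊗ 7)) ⊗ ((4 ⊕ -4) ⊕ (-2 ⊕ 0))) = 0

Expand innermost to outermost. Recall ⊕ takes the minimum of its arguments and ⊗ takes their sum. Working out the expression (((5 ⊗ 10) ⊕ (-3 ⊗ 7)) ⊗ ((4 ⊕ -4) ⊕ (-2 ⊕ 0))) gives 0.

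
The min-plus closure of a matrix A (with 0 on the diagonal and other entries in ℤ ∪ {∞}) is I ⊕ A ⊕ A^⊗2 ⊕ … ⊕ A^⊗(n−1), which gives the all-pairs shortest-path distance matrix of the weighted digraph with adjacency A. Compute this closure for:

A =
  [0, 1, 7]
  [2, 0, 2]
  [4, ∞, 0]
Closure =
  [0, 1, 3]
  [2, 0, 2]
  [4, 5, 0]

This is the Floyd-Warshall all-pairs shortest-path computation. For each intermediate vertex k = 0, 1, …, 2, update dist[i][j] ← min(dist[i][j], dist[i][k] + dist[k][j]). The final matrix gives, for each (i, j), the minimum total weight of any directed path from i to j (possibly empty when i = j).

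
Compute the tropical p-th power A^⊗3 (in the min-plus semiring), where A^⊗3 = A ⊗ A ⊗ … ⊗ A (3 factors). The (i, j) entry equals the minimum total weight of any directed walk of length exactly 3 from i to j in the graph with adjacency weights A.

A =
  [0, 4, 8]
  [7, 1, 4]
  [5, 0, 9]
A^⊗3 =
  [0, 4, 8]
  [7, 3, 6]
  [5, 2, 5]

Each entry (A^⊗3)_ij equals the minimum over all length-3 walks i = v_0 → v_1 → … → v_3 = j of Σ_t A[v_t][v_{t+1}]. For example, for (i, j) = (0, 2) we minimise over 9 possible intermediate vertex sequences; the minimum is 8, attained along the walk 0 → 0 → 0 → 2.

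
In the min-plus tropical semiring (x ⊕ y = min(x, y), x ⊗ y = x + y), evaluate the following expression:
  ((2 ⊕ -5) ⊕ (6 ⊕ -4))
((2 ⊕ -5) ⊕ (6 ⊕ -4)) = -5

Expand innermost to outermost. Recall ⊕ takes the minimum of its arguments and ⊗ takes their sum. Working out the expression ((2 ⊕ -5) ⊕ (6 ⊕ -4)) gives -5.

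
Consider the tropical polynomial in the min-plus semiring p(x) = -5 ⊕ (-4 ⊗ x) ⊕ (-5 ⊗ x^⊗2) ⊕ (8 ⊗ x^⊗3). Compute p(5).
p(5) = -5

A tropical monomial a ⊗ x^⊗i evaluates to a + i · x. Evaluating each term at x = 5:
  Term 0 contributes -5 + 0 · 5 = -5
  Term 1 contributes -4 + 1 · 5 = 1
  Term 2 contributes -5 + 2 · 5 = 5
  Term 3 contributes 8 + 3 · 5 = 23
p(5) = ⊕ of these = min[-5, 1, 5, 23] = -5.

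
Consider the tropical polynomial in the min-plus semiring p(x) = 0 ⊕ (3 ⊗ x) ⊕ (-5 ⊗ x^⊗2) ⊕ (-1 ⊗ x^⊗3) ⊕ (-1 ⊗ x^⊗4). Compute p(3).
p(3) = 0

A tropical monomial a ⊗ x^⊗i evaluates to a + i · x. Evaluating each term at x = 3:
  Term 0 contributes 0 + 0 · 3 = 0
  Term 1 contributes 3 + 1 · 3 = 6
  Term 2 contributes -5 + 2 · 3 = 1
  Term 3 contributes -1 + 3 · 3 = 8
  Term 4 contributes -1 + 4 · 3 = 11
p(3) = ⊕ of these = min[0, 6, 1, 8, 11] = 0.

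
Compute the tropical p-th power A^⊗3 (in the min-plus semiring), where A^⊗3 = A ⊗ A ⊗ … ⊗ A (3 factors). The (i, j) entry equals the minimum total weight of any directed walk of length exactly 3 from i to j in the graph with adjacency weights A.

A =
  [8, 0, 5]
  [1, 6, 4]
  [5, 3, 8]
A^⊗3 =
  [7, 1, 6]
  [2, 7, 5]
  [6, 4, 9]

Each entry (A^⊗3)_ij equals the minimum over all length-3 walks i = v_0 → v_1 → … → v_3 = j of Σ_t A[v_t][v_{t+1}]. For example, for (i, j) = (0, 2) we minimise over 9 possible intermediate vertex sequences; the minimum is 6, attained along the walk 0 → 1 → 0 → 2.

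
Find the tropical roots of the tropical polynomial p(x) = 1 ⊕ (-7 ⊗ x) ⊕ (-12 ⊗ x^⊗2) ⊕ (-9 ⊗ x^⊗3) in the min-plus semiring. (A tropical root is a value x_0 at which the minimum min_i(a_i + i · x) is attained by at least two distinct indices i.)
Roots: {-3, 5, 8}

Each tropical root is a break point of the lower envelope of the lines y = a_i + i · x (there are 4 lines, with slopes 0, 1, ..., 3). Only the lines that attain the minimum somewhere contribute to roots; other lines are dominated. Here the surviving (envelope) indices are i = 3, i = 2, i = 1, i = 0.
Intersections between consecutive envelope lines give the roots: for adjacent envelope indices i < j the intersection is x = (a_i − a_j) / (j − i). Reading off the sorted break points: {-3, 5, 8}.
Verification: at each break x_0, at least two indices attain the minimum of min_i(a_i + i · x_0).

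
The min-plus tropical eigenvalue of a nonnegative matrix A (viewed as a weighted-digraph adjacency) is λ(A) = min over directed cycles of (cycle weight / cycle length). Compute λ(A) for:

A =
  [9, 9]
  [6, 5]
λ(A) = 5

Enumerate directed cycles and compute their means (weight / length). Sample:
  cycle 0 → 0: weight = 9, length = 1, mean = 9/1 ≈ 9.000
  cycle 1 → 1: weight = 5, length = 1, mean = 5/1 ≈ 5.000
  cycle 0 → 1 → 0: weight = 15, length = 2, mean = 15/2 ≈ 7.500
  cycle 1 → 0 → 1: weight = 15, length = 2, mean = 15/2 ≈ 7.500
Minimum mean = 5.000, attained e.g. along the cycle 1 → 1 with weight 5 and length 1. So λ(A) = 5/1 = 5.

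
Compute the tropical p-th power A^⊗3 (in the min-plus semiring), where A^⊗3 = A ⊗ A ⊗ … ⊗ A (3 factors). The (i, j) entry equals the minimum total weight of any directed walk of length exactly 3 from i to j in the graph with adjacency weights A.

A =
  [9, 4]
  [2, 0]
A^⊗3 =
  [6, 4]
  [2, 0]

Each entry (A^⊗3)_ij equals the minimum over all length-3 walks i = v_0 → v_1 → … → v_3 = j of Σ_t A[v_t][v_{t+1}]. For example, for (i, j) = (0, 1) we minimise over 4 possible intermediate vertex sequences; the minimum is 4, attained along the walk 0 → 1 → 1 → 1.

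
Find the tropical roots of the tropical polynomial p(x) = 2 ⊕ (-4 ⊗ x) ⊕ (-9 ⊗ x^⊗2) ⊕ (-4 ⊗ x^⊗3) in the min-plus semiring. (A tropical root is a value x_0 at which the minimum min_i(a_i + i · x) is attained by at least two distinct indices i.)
Roots: {-5, 5, 6}

Each tropical root is a break point of the lower envelope of the lines y = a_i + i · x (there are 4 lines, with slopes 0, 1, ..., 3). Only the lines that attain the minimum somewhere contribute to roots; other lines are dominated. Here the surviving (envelope) indices are i = 3, i = 2, i = 1, i = 0.
Intersections between consecutive envelope lines give the roots: for adjacent envelope indices i < j the intersection is x = (a_i − a_j) / (j − i). Reading off the sorted break points: {-5, 5, 6}.
Verification: at each break x_0, at least two indices attain the minimum of min_i(a_i + i · x_0).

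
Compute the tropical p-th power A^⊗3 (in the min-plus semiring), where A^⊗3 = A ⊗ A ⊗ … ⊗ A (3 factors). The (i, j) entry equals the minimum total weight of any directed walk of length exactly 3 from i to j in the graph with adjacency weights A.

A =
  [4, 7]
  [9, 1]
A^⊗3 =
  [12, 9]
  [11, 3]

Each entry (A^⊗3)_ij equals the minimum over all length-3 walks i = v_0 → v_1 → … → v_3 = j of Σ_t A[v_t][v_{t+1}]. For example, for (i, j) = (0, 1) we minimise over 4 possible intermediate vertex sequences; the minimum is 9, attained along the walk 0 → 1 → 1 → 1.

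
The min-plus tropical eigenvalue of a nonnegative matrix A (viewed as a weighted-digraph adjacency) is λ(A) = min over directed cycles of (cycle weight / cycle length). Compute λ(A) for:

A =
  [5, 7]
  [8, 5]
λ(A) = 5

Enumerate directed cycles and compute their means (weight / length). Sample:
  cycle 0 → 0: weight = 5, length = 1, mean = 5/1 ≈ 5.000
  cycle 1 → 1: weight = 5, length = 1, mean = 5/1 ≈ 5.000
  cycle 0 → 1 → 0: weight = 15, length = 2, mean = 15/2 ≈ 7.500
  cycle 1 → 0 → 1: weight = 15, length = 2, mean = 15/2 ≈ 7.500
Minimum mean = 5.000, attained e.g. along the cycle 0 → 0 with weight 5 and length 1. So λ(A) = 5/1 = 5.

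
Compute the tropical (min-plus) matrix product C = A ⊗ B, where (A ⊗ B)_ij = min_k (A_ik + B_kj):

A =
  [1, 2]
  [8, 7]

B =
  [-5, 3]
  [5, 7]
A ⊗ B =
  [-4, 4]
  [3, 11]

Apply the min-plus product entry-by-entry:
  C[0][0] = min over k of (A[0][0] + B[0][0] = 1 + -5 = -4, A[0][1] + B[1][0] = 2 + 5 = 7) = -4 (attained at k = 0)
  C[0][1] = min over k of (A[0][0] + B[0][1] = 1 + 3 = 4, A[0][1] + B[1][1] = 2 + 7 = 9) = 4 (attained at k = 0)
  C[1][0] = min over k of (A[1][0] + B[0][0] = 8 + -5 = 3, A[1][1] + B[1][0] = 7 + 5 = 12) = 3 (attained at k = 0)
  C[1][1] = min over k of (A[1][0] + B[0][1] = 8 + 3 = 11, A[1][1] + B[1][1] = 7 + 7 = 14) = 11 (attained at k = 0)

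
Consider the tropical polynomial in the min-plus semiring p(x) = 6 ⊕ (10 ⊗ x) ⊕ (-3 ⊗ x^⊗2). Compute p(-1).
p(-1) = -5

A tropical monomial a ⊗ x^⊗i evaluates to a + i · x. Evaluating each term at x = -1:
  Term 0 contributes 6 + 0 · -1 = 6
  Term 1 contributes 10 + 1 · -1 = 9
  Term 2 contributes -3 + 2 · -1 = -5
p(-1) = ⊕ of these = min[6, 9, -5] = -5.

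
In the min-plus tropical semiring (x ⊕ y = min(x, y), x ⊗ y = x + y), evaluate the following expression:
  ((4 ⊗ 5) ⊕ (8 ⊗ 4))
((4 ⊗ 5) ⊕ (8 ⊗ 4)) = 9

Expand innermost to outermost. Recall ⊕ takes the minimum of its arguments and ⊗ takes their sum. Working out the expression ((4 ⊗ 5) ⊕ (8 ⊗ 4)) gives 9.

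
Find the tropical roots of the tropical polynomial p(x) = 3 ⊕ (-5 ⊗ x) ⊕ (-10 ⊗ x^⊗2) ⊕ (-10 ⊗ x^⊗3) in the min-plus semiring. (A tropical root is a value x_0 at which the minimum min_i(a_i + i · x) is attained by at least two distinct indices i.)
Roots: {0, 5, 8}

Each tropical root is a break point of the lower envelope of the lines y = a_i + i · x (there are 4 lines, with slopes 0, 1, ..., 3). Only the lines that attain the minimum somewhere contribute to roots; other lines are dominated. Here the surviving (envelope) indices are i = 3, i = 2, i = 1, i = 0.
Intersections between consecutive envelope lines give the roots: for adjacent envelope indices i < j the intersection is x = (a_i − a_j) / (j − i). Reading off the sorted break points: {0, 5, 8}.
Verification: at each break x_0, at least two indices attain the minimum of min_i(a_i + i · x_0).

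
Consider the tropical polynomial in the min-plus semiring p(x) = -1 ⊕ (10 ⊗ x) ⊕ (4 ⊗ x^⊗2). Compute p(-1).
p(-1) = -1

A tropical monomial a ⊗ x^⊗i evaluates to a + i · x. Evaluating each term at x = -1:
  Term 0 contributes -1 + 0 · -1 = -1
  Term 1 contributes 10 + 1 · -1 = 9
  Term 2 contributes 4 + 2 · -1 = 2
p(-1) = ⊕ of these = min[-1, 9, 2] = -1.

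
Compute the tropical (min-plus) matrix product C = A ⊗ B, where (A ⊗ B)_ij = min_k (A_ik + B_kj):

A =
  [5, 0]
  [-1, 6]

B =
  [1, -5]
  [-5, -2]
A ⊗ B =
  [-5, -2]
  [0, -6]

Apply the min-plus product entry-by-entry:
  C[0][0] = min over k of (A[0][0] + B[0][0] = 5 + 1 = 6, A[0][1] + B[1][0] = 0 + -5 = -5) = -5 (attained at k = 1)
  C[0][1] = min over k of (A[0][0] + B[0][1] = 5 + -5 = 0, A[0][1] + B[1][1] = 0 + -2 = -2) = -2 (attained at k = 1)
  C[1][0] = min over k of (A[1][0] + B[0][0] = -1 + 1 = 0, A[1][1] + B[1][0] = 6 + -5 = 1) = 0 (attained at k = 0)
  C[1][1] = min over k of (A[1][0] + B[0][1] = -1 + -5 = -6, A[1][1] + B[1][1] = 6 + -2 = 4) = -6 (attained at k = 0)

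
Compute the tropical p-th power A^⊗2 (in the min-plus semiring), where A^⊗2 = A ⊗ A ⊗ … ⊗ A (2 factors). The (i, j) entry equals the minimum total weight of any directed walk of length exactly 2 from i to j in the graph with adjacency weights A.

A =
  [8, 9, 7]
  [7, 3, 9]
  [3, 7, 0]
A^⊗2 =
  [10, 12, 7]
  [10, 6, 9]
  [3, 7, 0]

Each entry (A^⊗2)_ij equals the minimum over all length-2 walks i = v_0 → v_1 → … → v_2 = j of Σ_t A[v_t][v_{t+1}]. For example, for (i, j) = (0, 2) we minimise over 3 possible intermediate vertex sequences; the minimum is 7, attained along the walk 0 → 2 → 2.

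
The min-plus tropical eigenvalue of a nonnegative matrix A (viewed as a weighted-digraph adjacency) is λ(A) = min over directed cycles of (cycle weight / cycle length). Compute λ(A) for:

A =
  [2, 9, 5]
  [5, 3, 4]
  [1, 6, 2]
λ(A) = 2

Enumerate directed cycles and compute their means (weight / length). Sample:
  cycle 0 → 0: weight = 2, length = 1, mean = 2/1 ≈ 2.000
  cycle 1 → 1: weight = 3, length = 1, mean = 3/1 ≈ 3.000
  cycle 2 → 2: weight = 2, length = 1, mean = 2/1 ≈ 2.000
  cycle 0 → 1 → 0: weight = 14, length = 2, mean = 14/2 ≈ 7.000
  cycle 0 → 2 → 0: weight = 6, length = 2, mean = 6/2 ≈ 3.000
  cycle 1 → 0 → 1: weight = 14, length = 2, mean = 14/2 ≈ 7.000
Minimum mean = 2.000, attained e.g. along the cycle 0 → 0 with weight 2 and length 1. So λ(A) = 2/1 = 2.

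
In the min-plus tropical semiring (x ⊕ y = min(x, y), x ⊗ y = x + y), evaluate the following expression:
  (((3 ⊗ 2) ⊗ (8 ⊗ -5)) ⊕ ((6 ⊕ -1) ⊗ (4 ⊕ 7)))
(((3 ⊗ 2) ⊗ (8 ⊗ -5)) ⊕ ((6 ⊕ -1) ⊗ (4 ⊕ 7))) = 3

Expand innermost to outermost. Recall ⊕ takes the minimum of its arguments and ⊗ takes their sum. Working out the expression (((3 ⊗ 2) ⊗ (8 ⊗ -5)) ⊕ ((6 ⊕ -1) ⊗ (4 ⊕ 7))) gives 3.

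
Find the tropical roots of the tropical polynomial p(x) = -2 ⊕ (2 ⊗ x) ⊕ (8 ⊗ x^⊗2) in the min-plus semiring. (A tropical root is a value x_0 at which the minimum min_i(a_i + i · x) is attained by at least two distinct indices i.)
Roots: {-6, -4}

Each tropical root is a break point of the lower envelope of the lines y = a_i + i · x (there are 3 lines, with slopes 0, 1, ..., 2). Only the lines that attain the minimum somewhere contribute to roots; other lines are dominated. Here the surviving (envelope) indices are i = 2, i = 1, i = 0.
Intersections between consecutive envelope lines give the roots: for adjacent envelope indices i < j the intersection is x = (a_i − a_j) / (j − i). Reading off the sorted break points: {-6, -4}.
Verification: at each break x_0, at least two indices attain the minimum of min_i(a_i + i · x_0).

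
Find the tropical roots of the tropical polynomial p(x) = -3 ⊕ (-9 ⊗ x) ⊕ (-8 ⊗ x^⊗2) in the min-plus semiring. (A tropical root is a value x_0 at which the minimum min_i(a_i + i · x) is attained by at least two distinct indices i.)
Roots: {-1, 6}

Each tropical root is a break point of the lower envelope of the lines y = a_i + i · x (there are 3 lines, with slopes 0, 1, ..., 2). Only the lines that attain the minimum somewhere contribute to roots; other lines are dominated. Here the surviving (envelope) indices are i = 2, i = 1, i = 0.
Intersections between consecutive envelope lines give the roots: for adjacent envelope indices i < j the intersection is x = (a_i − a_j) / (j − i). Reading off the sorted break points: {-1, 6}.
Verification: at each break x_0, at least two indices attain the minimum of min_i(a_i + i · x_0).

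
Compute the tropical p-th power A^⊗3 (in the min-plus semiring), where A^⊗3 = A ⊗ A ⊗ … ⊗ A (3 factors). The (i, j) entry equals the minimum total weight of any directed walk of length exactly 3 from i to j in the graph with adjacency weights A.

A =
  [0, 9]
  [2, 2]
A^⊗3 =
  [0, 9]
  [2, 6]

Each entry (A^⊗3)_ij equals the minimum over all length-3 walks i = v_0 → v_1 → … → v_3 = j of Σ_t A[v_t][v_{t+1}]. For example, for (i, j) = (0, 1) we minimise over 4 possible intermediate vertex sequences; the minimum is 9, attained along the walk 0 → 0 → 0 → 1.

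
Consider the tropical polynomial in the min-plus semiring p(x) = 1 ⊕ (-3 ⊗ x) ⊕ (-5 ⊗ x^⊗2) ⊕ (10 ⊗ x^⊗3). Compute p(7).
p(7) = 1

A tropical monomial a ⊗ x^⊗i evaluates to a + i · x. Evaluating each term at x = 7:
  Term 0 contributes 1 + 0 · 7 = 1
  Term 1 contributes -3 + 1 · 7 = 4
  Term 2 contributes -5 + 2 · 7 = 9
  Term 3 contributes 10 + 3 · 7 = 31
p(7) = ⊕ of these = min[1, 4, 9, 31] = 1.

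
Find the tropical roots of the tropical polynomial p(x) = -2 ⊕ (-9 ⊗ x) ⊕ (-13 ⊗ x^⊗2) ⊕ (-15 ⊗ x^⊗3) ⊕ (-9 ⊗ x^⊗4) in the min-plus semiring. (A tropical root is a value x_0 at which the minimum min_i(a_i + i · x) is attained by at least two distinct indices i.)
Roots: {-6, 2, 4, 7}

Each tropical root is a break point of the lower envelope of the lines y = a_i + i · x (there are 5 lines, with slopes 0, 1, ..., 4). Only the lines that attain the minimum somewhere contribute to roots; other lines are dominated. Here the surviving (envelope) indices are i = 4, i = 3, i = 2, i = 1, i = 0.
Intersections between consecutive envelope lines give the roots: for adjacent envelope indices i < j the intersection is x = (a_i − a_j) / (j − i). Reading off the sorted break points: {-6, 2, 4, 7}.
Verification: at each break x_0, at least two indices attain the minimum of min_i(a_i + i · x_0).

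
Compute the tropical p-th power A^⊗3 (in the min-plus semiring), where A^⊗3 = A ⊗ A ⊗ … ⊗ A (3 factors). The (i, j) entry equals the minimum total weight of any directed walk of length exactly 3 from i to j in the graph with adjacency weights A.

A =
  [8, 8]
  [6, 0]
A^⊗3 =
  [14, 8]
  [6, 0]

Each entry (A^⊗3)_ij equals the minimum over all length-3 walks i = v_0 → v_1 → … → v_3 = j of Σ_t A[v_t][v_{t+1}]. For example, for (i, j) = (0, 1) we minimise over 4 possible intermediate vertex sequences; the minimum is 8, attained along the walk 0 → 1 → 1 → 1.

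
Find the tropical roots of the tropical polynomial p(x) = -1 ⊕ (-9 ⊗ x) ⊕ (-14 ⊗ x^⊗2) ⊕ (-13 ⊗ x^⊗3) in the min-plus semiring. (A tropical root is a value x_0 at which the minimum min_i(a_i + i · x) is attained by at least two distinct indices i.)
Roots: {-1, 5, 8}

Each tropical root is a break point of the lower envelope of the lines y = a_i + i · x (there are 4 lines, with slopes 0, 1, ..., 3). Only the lines that attain the minimum somewhere contribute to roots; other lines are dominated. Here the surviving (envelope) indices are i = 3, i = 2, i = 1, i = 0.
Intersections between consecutive envelope lines give the roots: for adjacent envelope indices i < j the intersection is x = (a_i − a_j) / (j − i). Reading off the sorted break points: {-1, 5, 8}.
Verification: at each break x_0, at least two indices attain the minimum of min_i(a_i + i · x_0).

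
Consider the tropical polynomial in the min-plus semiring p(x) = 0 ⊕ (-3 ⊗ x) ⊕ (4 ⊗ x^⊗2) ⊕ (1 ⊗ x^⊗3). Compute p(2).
p(2) = -1

A tropical monomial a ⊗ x^⊗i evaluates to a + i · x. Evaluating each term at x = 2:
  Term 0 contributes 0 + 0 · 2 = 0
  Term 1 contributes -3 + 1 · 2 = -1
  Term 2 contributes 4 + 2 · 2 = 8
  Term 3 contributes 1 + 3 · 2 = 7
p(2) = ⊕ of these = min[0, -1, 8, 7] = -1.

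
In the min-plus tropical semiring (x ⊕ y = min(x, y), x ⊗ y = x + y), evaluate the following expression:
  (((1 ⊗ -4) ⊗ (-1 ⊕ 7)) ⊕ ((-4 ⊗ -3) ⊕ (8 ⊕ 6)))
(((1 ⊗ -4) ⊗ (-1 ⊕ 7)) ⊕ ((-4 ⊗ -3) ⊕ (8 ⊕ 6))) = -7

Expand innermost to outermost. Recall ⊕ takes the minimum of its arguments and ⊗ takes their sum. Working out the expression (((1 ⊗ -4) ⊗ (-1 ⊕ 7)) ⊕ ((-4 ⊗ -3) ⊕ (8 ⊕ 6))) gives -7.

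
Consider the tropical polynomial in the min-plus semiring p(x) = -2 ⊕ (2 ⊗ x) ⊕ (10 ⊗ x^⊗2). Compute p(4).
p(4) = -2

A tropical monomial a ⊗ x^⊗i evaluates to a + i · x. Evaluating each term at x = 4:
  Term 0 contributes -2 + 0 · 4 = -2
  Term 1 contributes 2 + 1 · 4 = 6
  Term 2 contributes 10 + 2 · 4 = 18
p(4) = ⊕ of these = min[-2, 6, 18] = -2.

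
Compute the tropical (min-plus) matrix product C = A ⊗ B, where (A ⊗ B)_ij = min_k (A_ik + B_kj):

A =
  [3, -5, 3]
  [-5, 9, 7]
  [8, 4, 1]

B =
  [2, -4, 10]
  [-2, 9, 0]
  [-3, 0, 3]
A ⊗ B =
  [-7, -1, -5]
  [-3, -9, 5]
  [-2, 1, 4]

Apply the min-plus product entry-by-entry:
  C[0][0] = min over k of (A[0][0] + B[0][0] = 3 + 2 = 5, A[0][1] + B[1][0] = -5 + -2 = -7, A[0][2] + B[2][0] = 3 + -3 = 0) = -7 (attained at k = 1)
  C[0][1] = min over k of (A[0][0] + B[0][1] = 3 + -4 = -1, A[0][1] + B[1][1] = -5 + 9 = 4, A[0][2] + B[2][1] = 3 + 0 = 3) = -1 (attained at k = 0)
  C[0][2] = min over k of (A[0][0] + B[0][2] = 3 + 10 = 13, A[0][1] + B[1][2] = -5 + 0 = -5, A[0][2] + B[2][2] = 3 + 3 = 6) = -5 (attained at k = 1)
  C[1][0] = min over k of (A[1][0] + B[0][0] = -5 + 2 = -3, A[1][1] + B[1][0] = 9 + -2 = 7, A[1][2] + B[2][0] = 7 + -3 = 4) = -3 (attained at k = 0)
  C[1][1] = min over k of (A[1][0] + B[0][1] = -5 + -4 = -9, A[1][1] + B[1][1] = 9 + 9 = 18, A[1][2] + B[2][1] = 7 + 0 = 7) = -9 (attained at k = 0)
  C[1][2] = min over k of (A[1][0] + B[0][2] = -5 + 10 = 5, A[1][1] + B[1][2] = 9 + 0 = 9, A[1][2] + B[2][2] = 7 + 3 = 10) = 5 (attained at k = 0)
  C[2][0] = min over k of (A[2][0] + B[0][0] = 8 + 2 = 10, A[2][1] + B[1][0] = 4 + -2 = 2, A[2][2] + B[2][0] = 1 + -3 = -2) = -2 (attained at k = 2)
  C[2][1] = min over k of (A[2][0] + B[0][1] = 8 + -4 = 4, A[2][1] + B[1][1] = 4 + 9 = 13, A[2][2] + B[2][1] = 1 + 0 = 1) = 1 (attained at k = 2)
  C[2][2] = min over k of (A[2][0] + B[0][2] = 8 + 10 = 18, A[2][1] + B[1][2] = 4 + 0 = 4, A[2][2] + B[2][2] = 1 + 3 = 4) = 4 (attained at k = 1)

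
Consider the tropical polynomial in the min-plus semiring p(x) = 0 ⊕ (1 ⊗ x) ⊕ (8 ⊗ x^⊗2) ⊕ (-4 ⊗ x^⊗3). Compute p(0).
p(0) = -4

A tropical monomial a ⊗ x^⊗i evaluates to a + i · x. Evaluating each term at x = 0:
  Term 0 contributes 0 + 0 · 0 = 0
  Term 1 contributes 1 + 1 · 0 = 1
  Term 2 contributes 8 + 2 · 0 = 8
  Term 3 contributes -4 + 3 · 0 = -4
p(0) = ⊕ of these = min[0, 1, 8, -4] = -4.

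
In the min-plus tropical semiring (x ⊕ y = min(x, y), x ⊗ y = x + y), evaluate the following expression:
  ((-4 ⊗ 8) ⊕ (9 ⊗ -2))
((-4 ⊗ 8) ⊕ (9 ⊗ -2)) = 4

Expand innermost to outermost. Recall ⊕ takes the minimum of its arguments and ⊗ takes their sum. Working out the expression ((-4 ⊗ 8) ⊕ (9 ⊗ -2)) gives 4.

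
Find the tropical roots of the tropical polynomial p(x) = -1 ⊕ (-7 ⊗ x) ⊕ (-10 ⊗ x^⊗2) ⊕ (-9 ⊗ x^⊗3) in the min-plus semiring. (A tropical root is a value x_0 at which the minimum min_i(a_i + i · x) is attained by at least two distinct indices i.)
Roots: {-1, 3, 6}

Each tropical root is a break point of the lower envelope of the lines y = a_i + i · x (there are 4 lines, with slopes 0, 1, ..., 3). Only the lines that attain the minimum somewhere contribute to roots; other lines are dominated. Here the surviving (envelope) indices are i = 3, i = 2, i = 1, i = 0.
Intersections between consecutive envelope lines give the roots: for adjacent envelope indices i < j the intersection is x = (a_i − a_j) / (j − i). Reading off the sorted break points: {-1, 3, 6}.
Verification: at each break x_0, at least two indices attain the minimum of min_i(a_i + i · x_0).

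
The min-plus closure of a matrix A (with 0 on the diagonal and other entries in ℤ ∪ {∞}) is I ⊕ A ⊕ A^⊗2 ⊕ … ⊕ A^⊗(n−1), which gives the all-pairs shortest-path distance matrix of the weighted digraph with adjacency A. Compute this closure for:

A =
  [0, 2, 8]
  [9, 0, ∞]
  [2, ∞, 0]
Closure =
  [0, 2, 8]
  [9, 0, 17]
  [2, 4, 0]

This is the Floyd-Warshall all-pairs shortest-path computation. For each intermediate vertex k = 0, 1, …, 2, update dist[i][j] ← min(dist[i][j], dist[i][k] + dist[k][j]). The final matrix gives, for each (i, j), the minimum total weight of any directed path from i to j (possibly empty when i = j).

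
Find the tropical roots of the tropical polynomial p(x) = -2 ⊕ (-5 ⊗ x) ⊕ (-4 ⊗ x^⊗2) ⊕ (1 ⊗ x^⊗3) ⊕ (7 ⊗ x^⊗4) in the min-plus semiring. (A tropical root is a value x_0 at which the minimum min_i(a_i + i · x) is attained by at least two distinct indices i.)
Roots: {-6, -5, -1, 3}

Each tropical root is a break point of the lower envelope of the lines y = a_i + i · x (there are 5 lines, with slopes 0, 1, ..., 4). Only the lines that attain the minimum somewhere contribute to roots; other lines are dominated. Here the surviving (envelope) indices are i = 4, i = 3, i = 2, i = 1, i = 0.
Intersections between consecutive envelope lines give the roots: for adjacent envelope indices i < j the intersection is x = (a_i − a_j) / (j − i). Reading off the sorted break points: {-6, -5, -1, 3}.
Verification: at each break x_0, at least two indices attain the minimum of min_i(a_i + i · x_0).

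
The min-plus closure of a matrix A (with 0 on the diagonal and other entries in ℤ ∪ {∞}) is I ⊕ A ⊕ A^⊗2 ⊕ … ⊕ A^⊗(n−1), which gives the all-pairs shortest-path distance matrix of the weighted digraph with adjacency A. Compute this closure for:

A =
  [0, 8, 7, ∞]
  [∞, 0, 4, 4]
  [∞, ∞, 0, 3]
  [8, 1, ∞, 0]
Closure =
  [0, 8, 7, 10]
  [12, 0, 4, 4]
  [11, 4, 0, 3]
  [8, 1, 5, 0]

This is the Floyd-Warshall all-pairs shortest-path computation. For each intermediate vertex k = 0, 1, …, 3, update dist[i][j] ← min(dist[i][j], dist[i][k] + dist[k][j]). The final matrix gives, for each (i, j), the minimum total weight of any directed path from i to j (possibly empty when i = j).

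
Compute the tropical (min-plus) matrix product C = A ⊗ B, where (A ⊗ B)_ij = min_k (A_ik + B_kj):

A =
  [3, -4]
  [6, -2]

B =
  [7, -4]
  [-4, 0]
A ⊗ B =
  [-8, -4]
  [-6, -2]

Apply the min-plus product entry-by-entry:
  C[0][0] = min over k of (A[0][0] + B[0][0] = 3 + 7 = 10, A[0][1] + B[1][0] = -4 + -4 = -8) = -8 (attained at k = 1)
  C[0][1] = min over k of (A[0][0] + B[0][1] = 3 + -4 = -1, A[0][1] + B[1][1] = -4 + 0 = -4) = -4 (attained at k = 1)
  C[1][0] = min over k of (A[1][0] + B[0][0] = 6 + 7 = 13, A[1][1] + B[1][0] = -2 + -4 = -6) = -6 (attained at k = 1)
  C[1][1] = min over k of (A[1][0] + B[0][1] = 6 + -4 = 2, A[1][1] + B[1][1] = -2 + 0 = -2) = -2 (attained at k = 1)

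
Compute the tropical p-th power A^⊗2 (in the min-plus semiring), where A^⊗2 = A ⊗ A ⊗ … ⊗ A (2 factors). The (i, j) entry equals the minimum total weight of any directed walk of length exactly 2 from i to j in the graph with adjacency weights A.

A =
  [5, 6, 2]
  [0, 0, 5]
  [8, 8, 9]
A^⊗2 =
  [6, 6, 7]
  [0, 0, 2]
  [8, 8, 10]

Each entry (A^⊗2)_ij equals the minimum over all length-2 walks i = v_0 → v_1 → … → v_2 = j of Σ_t A[v_t][v_{t+1}]. For example, for (i, j) = (0, 2) we minimise over 3 possible intermediate vertex sequences; the minimum is 7, attained along the walk 0 → 0 → 2.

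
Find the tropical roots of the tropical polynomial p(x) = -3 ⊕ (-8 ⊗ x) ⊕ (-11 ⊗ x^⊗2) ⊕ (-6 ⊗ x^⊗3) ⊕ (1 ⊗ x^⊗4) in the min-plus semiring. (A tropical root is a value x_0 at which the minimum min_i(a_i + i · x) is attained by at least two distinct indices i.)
Roots: {-7, -5, 3, 5}

Each tropical root is a break point of the lower envelope of the lines y = a_i + i · x (there are 5 lines, with slopes 0, 1, ..., 4). Only the lines that attain the minimum somewhere contribute to roots; other lines are dominated. Here the surviving (envelope) indices are i = 4, i = 3, i = 2, i = 1, i = 0.
Intersections between consecutive envelope lines give the roots: for adjacent envelope indices i < j the intersection is x = (a_i − a_j) / (j − i). Reading off the sorted break points: {-7, -5, 3, 5}.
Verification: at each break x_0, at least two indices attain the minimum of min_i(a_i + i · x_0).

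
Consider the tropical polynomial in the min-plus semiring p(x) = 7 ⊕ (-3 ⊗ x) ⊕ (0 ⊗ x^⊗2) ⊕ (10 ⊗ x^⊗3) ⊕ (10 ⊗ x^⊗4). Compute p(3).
p(3) = 0

A tropical monomial a ⊗ x^⊗i evaluates to a + i · x. Evaluating each term at x = 3:
  Term 0 contributes 7 + 0 · 3 = 7
  Term 1 contributes -3 + 1 · 3 = 0
  Term 2 contributes 0 + 2 · 3 = 6
  Term 3 contributes 10 + 3 · 3 = 19
  Term 4 contributes 10 + 4 · 3 = 22
p(3) = ⊕ of these = min[7, 0, 6, 19, 22] = 0.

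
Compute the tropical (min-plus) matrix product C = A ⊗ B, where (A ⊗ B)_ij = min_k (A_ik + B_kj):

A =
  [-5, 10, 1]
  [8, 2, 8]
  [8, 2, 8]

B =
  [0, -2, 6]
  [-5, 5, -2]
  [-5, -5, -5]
A ⊗ B =
  [-5, -7, -4]
  [-3, 3, 0]
  [-3, 3, 0]

Apply the min-plus product entry-by-entry:
  C[0][0] = min over k of (A[0][0] + B[0][0] = -5 + 0 = -5, A[0][1] + B[1][0] = 10 + -5 = 5, A[0][2] + B[2][0] = 1 + -5 = -4) = -5 (attained at k = 0)
  C[0][1] = min over k of (A[0][0] + B[0][1] = -5 + -2 = -7, A[0][1] + B[1][1] = 10 + 5 = 15, A[0][2] + B[2][1] = 1 + -5 = -4) = -7 (attained at k = 0)
  C[0][2] = min over k of (A[0][0] + B[0][2] = -5 + 6 = 1, A[0][1] + B[1][2] = 10 + -2 = 8, A[0][2] + B[2][2] = 1 + -5 = -4) = -4 (attained at k = 2)
  C[1][0] = min over k of (A[1][0] + B[0][0] = 8 + 0 = 8, A[1][1] + B[1][0] = 2 + -5 = -3, A[1][2] + B[2][0] = 8 + -5 = 3) = -3 (attained at k = 1)
  C[1][1] = min over k of (A[1][0] + B[0][1] = 8 + -2 = 6, A[1][1] + B[1][1] = 2 + 5 = 7, A[1][2] + B[2][1] = 8 + -5 = 3) = 3 (attained at k = 2)
  C[1][2] = min over k of (A[1][0] + B[0][2] = 8 + 6 = 14, A[1][1] + B[1][2] = 2 + -2 = 0, A[1][2] + B[2][2] = 8 + -5 = 3) = 0 (attained at k = 1)
  C[2][0] = min over k of (A[2][0] + B[0][0] = 8 + 0 = 8, A[2][1] + B[1][0] = 2 + -5 = -3, A[2][2] + B[2][0] = 8 + -5 = 3) = -3 (attained at k = 1)
  C[2][1] = min over k of (A[2][0] + B[0][1] = 8 + -2 = 6, A[2][1] + B[1][1] = 2 + 5 = 7, A[2][2] + B[2][1] = 8 + -5 = 3) = 3 (attained at k = 2)
  C[2][2] = min over k of (A[2][0] + B[0][2] = 8 + 6 = 14, A[2][1] + B[1][2] = 2 + -2 = 0, A[2][2] + B[2][2] = 8 + -5 = 3) = 0 (attained at k = 1)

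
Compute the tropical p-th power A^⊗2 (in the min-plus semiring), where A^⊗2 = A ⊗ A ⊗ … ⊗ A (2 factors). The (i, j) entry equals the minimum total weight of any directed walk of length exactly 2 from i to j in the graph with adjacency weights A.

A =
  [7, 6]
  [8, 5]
A^⊗2 =
  [14, 11]
  [13, 10]

Each entry (A^⊗2)_ij equals the minimum over all length-2 walks i = v_0 → v_1 → … → v_2 = j of Σ_t A[v_t][v_{t+1}]. For example, for (i, j) = (0, 1) we minimise over 2 possible intermediate vertex sequences; the minimum is 11, attained along the walk 0 → 1 → 1.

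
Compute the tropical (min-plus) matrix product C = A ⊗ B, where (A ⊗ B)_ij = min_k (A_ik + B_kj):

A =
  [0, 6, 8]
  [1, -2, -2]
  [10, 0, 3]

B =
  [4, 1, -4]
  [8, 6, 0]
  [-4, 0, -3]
A ⊗ B =
  [4, 1, -4]
  [-6, -2, -5]
  [-1, 3, 0]

Apply the min-plus product entry-by-entry:
  C[0][0] = min over k of (A[0][0] + B[0][0] = 0 + 4 = 4, A[0][1] + B[1][0] = 6 + 8 = 14, A[0][2] + B[2][0] = 8 + -4 = 4) = 4 (attained at k = 0)
  C[0][1] = min over k of (A[0][0] + B[0][1] = 0 + 1 = 1, A[0][1] + B[1][1] = 6 + 6 = 12, A[0][2] + B[2][1] = 8 + 0 = 8) = 1 (attained at k = 0)
  C[0][2] = min over k of (A[0][0] + B[0][2] = 0 + -4 = -4, A[0][1] + B[1][2] = 6 + 0 = 6, A[0][2] + B[2][2] = 8 + -3 = 5) = -4 (attained at k = 0)
  C[1][0] = min over k of (A[1][0] + B[0][0] = 1 + 4 = 5, A[1][1] + B[1][0] = -2 + 8 = 6, A[1][2] + B[2][0] = -2 + -4 = -6) = -6 (attained at k = 2)
  C[1][1] = min over k of (A[1][0] + B[0][1] = 1 + 1 = 2, A[1][1] + B[1][1] = -2 + 6 = 4, A[1][2] + B[2][1] = -2 + 0 = -2) = -2 (attained at k = 2)
  C[1][2] = min over k of (A[1][0] + B[0][2] = 1 + -4 = -3, A[1][1] + B[1][2] = -2 + 0 = -2, A[1][2] + B[2][2] = -2 + -3 = -5) = -5 (attained at k = 2)
  C[2][0] = min over k of (A[2][0] + B[0][0] = 10 + 4 = 14, A[2][1] + B[1][0] = 0 + 8 = 8, A[2][2] + B[2][0] = 3 + -4 = -1) = -1 (attained at k = 2)
  C[2][1] = min over k of (A[2][0] + B[0][1] = 10 + 1 = 11, A[2][1] + B[1][1] = 0 + 6 = 6, A[2][2] + B[2][1] = 3 + 0 = 3) = 3 (attained at k = 2)
  C[2][2] = min over k of (A[2][0] + B[0][2] = 10 + -4 = 6, A[2][1] + B[1][2] = 0 + 0 = 0, A[2][2] + B[2][2] = 3 + -3 = 0) = 0 (attained at k = 1)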